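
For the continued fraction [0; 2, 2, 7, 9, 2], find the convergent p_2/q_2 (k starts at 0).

Using pₖ = aₖpₖ₋₁ + pₖ₋₂, qₖ = aₖqₖ₋₁ + qₖ₋₂ (with p₋₁=1, p₋₂=0, q₋₁=0, q₋₂=1):
  k=0: a=0, p=0, q=1
  k=1: a=2, p=1, q=2
  k=2: a=2, p=2, q=5

2/5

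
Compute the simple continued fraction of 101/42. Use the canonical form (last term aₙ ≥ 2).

101 = 2·42 + 17
42 = 2·17 + 8
17 = 2·8 + 1
8 = 8·1 + 0  (stop)
So 101/42 = [2; 2, 2, 8].

[2; 2, 2, 8]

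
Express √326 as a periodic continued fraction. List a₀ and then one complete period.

a₀ = ⌊√326⌋ = 18.
With m₀=0, d₀=1 and mₖ₊₁ = dₖaₖ − mₖ, dₖ₊₁ = (n − mₖ₊₁²)/dₖ, aₖ₊₁ = ⌊(a₀+mₖ₊₁)/dₖ₊₁⌋:
  k=1: m=18, d=2, a=18
  k=2: m=18, d=1, a=36
d=1 and a=2a₀=36 at k=2, so the next step gives (m, d) = (18, 2) again — its k=1 value — and the period has length 2.

[18; 18, 36]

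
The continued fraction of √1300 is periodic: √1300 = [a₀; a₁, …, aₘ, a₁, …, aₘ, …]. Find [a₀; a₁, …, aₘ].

a₀ = ⌊√1300⌋ = 36.
With m₀=0, d₀=1 and mₖ₊₁ = dₖaₖ − mₖ, dₖ₊₁ = (n − mₖ₊₁²)/dₖ, aₖ₊₁ = ⌊(a₀+mₖ₊₁)/dₖ₊₁⌋:
  k=1: m=36, d=4, a=18
  k=2: m=36, d=1, a=72
d=1 and a=2a₀=72 at k=2, so the next step gives (m, d) = (36, 4) again — its k=1 value — and the period has length 2.

[36; 18, 72]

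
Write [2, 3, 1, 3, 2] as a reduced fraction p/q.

77/34

Fold from the inside: start with 2/1.
  3 + 1/2 = 7/2
  1 + 2/7 = 9/7
  3 + 7/9 = 34/9
  2 + 9/34 = 77/34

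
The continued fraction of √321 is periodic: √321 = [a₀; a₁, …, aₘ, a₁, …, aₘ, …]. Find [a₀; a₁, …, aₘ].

[17; 1, 10, 1, 34]

a₀ = ⌊√321⌋ = 17.
With m₀=0, d₀=1 and mₖ₊₁ = dₖaₖ − mₖ, dₖ₊₁ = (n − mₖ₊₁²)/dₖ, aₖ₊₁ = ⌊(a₀+mₖ₊₁)/dₖ₊₁⌋:
  k=1: m=17, d=32, a=1
  k=2: m=15, d=3, a=10
  k=3: m=15, d=32, a=1
  k=4: m=17, d=1, a=34
d=1 and a=2a₀=34 at k=4, so the next step gives (m, d) = (17, 32) again — its k=1 value — and the period has length 4.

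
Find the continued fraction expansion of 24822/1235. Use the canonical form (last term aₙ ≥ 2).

[20; 10, 8, 7, 2]

24822 = 20×1235 + 122
1235 = 10×122 + 15
122 = 8×15 + 2
15 = 7×2 + 1
2 = 2×1 + 0  (stop)
So 24822/1235 = [20; 10, 8, 7, 2].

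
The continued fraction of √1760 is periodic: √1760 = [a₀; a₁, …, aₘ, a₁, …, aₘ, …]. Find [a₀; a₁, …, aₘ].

[41; 1, 19, 1, 82]

a₀ = ⌊√1760⌋ = 41.
With m₀=0, d₀=1 and mₖ₊₁ = dₖaₖ − mₖ, dₖ₊₁ = (n − mₖ₊₁²)/dₖ, aₖ₊₁ = ⌊(a₀+mₖ₊₁)/dₖ₊₁⌋:
  k=1: m=41, d=79, a=1
  k=2: m=38, d=4, a=19
  k=3: m=38, d=79, a=1
  k=4: m=41, d=1, a=82
d=1 and a=2a₀=82 at k=4, so the next step gives (m, d) = (41, 79) again — its k=1 value — and the period has length 4.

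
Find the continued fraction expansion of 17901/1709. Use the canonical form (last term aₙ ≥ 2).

[10; 2, 9, 3, 9, 3]

17901 = 10*1709 + 811
1709 = 2*811 + 87
811 = 9*87 + 28
87 = 3*28 + 3
28 = 9*3 + 1
3 = 3*1 + 0  (stop)
So 17901/1709 = [10; 2, 9, 3, 9, 3].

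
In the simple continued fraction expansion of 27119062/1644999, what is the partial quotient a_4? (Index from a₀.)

27119062 = 16·1644999 + 799078   →  a_0 = 16
1644999 = 2·799078 + 46843   →  a_1 = 2
799078 = 17·46843 + 2747   →  a_2 = 17
46843 = 17·2747 + 144   →  a_3 = 17
2747 = 19·144 + 11   →  a_4 = 19

19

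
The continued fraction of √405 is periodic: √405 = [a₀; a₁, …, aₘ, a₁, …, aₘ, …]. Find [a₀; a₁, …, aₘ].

a₀ = ⌊√405⌋ = 20.
With m₀=0, d₀=1 and mₖ₊₁ = dₖaₖ − mₖ, dₖ₊₁ = (n − mₖ₊₁²)/dₖ, aₖ₊₁ = ⌊(a₀+mₖ₊₁)/dₖ₊₁⌋:
  k=1: m=20, d=5, a=8
  k=2: m=20, d=1, a=40
d=1 and a=2a₀=40 at k=2, so the next step gives (m, d) = (20, 5) again — its k=1 value — and the period has length 2.

[20; 8, 40]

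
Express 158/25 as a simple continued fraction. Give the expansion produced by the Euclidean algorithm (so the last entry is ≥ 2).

[6; 3, 8]

158 = 6×25 + 8
25 = 3×8 + 1
8 = 8×1 + 0  (stop)
So 158/25 = [6; 3, 8].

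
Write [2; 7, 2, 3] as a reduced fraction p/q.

111/52

Fold from the inside: start with 3/1.
  2 + 1/3 = 7/3
  7 + 3/7 = 52/7
  2 + 7/52 = 111/52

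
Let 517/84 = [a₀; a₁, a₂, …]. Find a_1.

517 = 6·84 + 13   →  a_0 = 6
84 = 6·13 + 6   →  a_1 = 6

6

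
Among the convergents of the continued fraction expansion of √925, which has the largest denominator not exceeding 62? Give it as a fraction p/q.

√925 = [30; 2, 2, 2, 2, 60, …] (period length 5).
Convergents:
  p_0/q_0 = 30/1
  p_1/q_1 = 61/2
  p_2/q_2 = 152/5
  p_3/q_3 = 365/12
  p_4/q_4 = 882/29
  p_5/q_5 = 53285/1752
q_4 = 29 ≤ 62 < 1752 = q_5, so the answer is 882/29.

882/29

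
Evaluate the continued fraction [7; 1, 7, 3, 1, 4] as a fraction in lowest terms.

1237/157

Fold from the inside: start with 4/1.
  1 + 1/4 = 5/4
  3 + 4/5 = 19/5
  7 + 5/19 = 138/19
  1 + 19/138 = 157/138
  7 + 138/157 = 1237/157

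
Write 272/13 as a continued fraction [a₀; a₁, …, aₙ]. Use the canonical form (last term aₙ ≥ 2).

272 = 20·13 + 12
13 = 1·12 + 1
12 = 12·1 + 0  (stop)
So 272/13 = [20; 1, 12].

[20; 1, 12]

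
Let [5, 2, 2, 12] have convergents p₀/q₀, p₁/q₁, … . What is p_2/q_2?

Using pₖ = aₖpₖ₋₁ + pₖ₋₂, qₖ = aₖqₖ₋₁ + qₖ₋₂ (with p₋₁=1, p₋₂=0, q₋₁=0, q₋₂=1):
  k=0: a=5, p=5, q=1
  k=1: a=2, p=11, q=2
  k=2: a=2, p=27, q=5

27/5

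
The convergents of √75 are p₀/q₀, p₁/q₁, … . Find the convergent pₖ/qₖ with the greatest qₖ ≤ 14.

26/3

√75 = [8; 1, 1, 1, 16, …] (period length 4).
Convergents:
  p_0/q_0 = 8/1
  p_1/q_1 = 9/1
  p_2/q_2 = 17/2
  p_3/q_3 = 26/3
  p_4/q_4 = 433/50
q_3 = 3 ≤ 14 < 50 = q_4, so the answer is 26/3.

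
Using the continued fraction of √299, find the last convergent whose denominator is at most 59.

√299 = [17; 3, 2, 3, 34, …] (period length 4).
Convergents:
  p_0/q_0 = 17/1
  p_1/q_1 = 52/3
  p_2/q_2 = 121/7
  p_3/q_3 = 415/24
  p_4/q_4 = 14231/823
q_3 = 24 ≤ 59 < 823 = q_4, so the answer is 415/24.

415/24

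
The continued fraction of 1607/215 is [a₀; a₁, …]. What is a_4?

1607 = 7·215 + 102   →  a_0 = 7
215 = 2·102 + 11   →  a_1 = 2
102 = 9·11 + 3   →  a_2 = 9
11 = 3·3 + 2   →  a_3 = 3
3 = 1·2 + 1   →  a_4 = 1

1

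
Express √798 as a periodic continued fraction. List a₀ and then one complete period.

[28; 4, 56]

a₀ = ⌊√798⌋ = 28.
With m₀=0, d₀=1 and mₖ₊₁ = dₖaₖ − mₖ, dₖ₊₁ = (n − mₖ₊₁²)/dₖ, aₖ₊₁ = ⌊(a₀+mₖ₊₁)/dₖ₊₁⌋:
  k=1: m=28, d=14, a=4
  k=2: m=28, d=1, a=56
d=1 and a=2a₀=56 at k=2, so the next step gives (m, d) = (28, 14) again — its k=1 value — and the period has length 2.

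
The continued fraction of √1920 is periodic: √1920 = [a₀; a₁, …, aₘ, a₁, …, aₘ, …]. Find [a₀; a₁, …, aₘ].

a₀ = ⌊√1920⌋ = 43.
With m₀=0, d₀=1 and mₖ₊₁ = dₖaₖ − mₖ, dₖ₊₁ = (n − mₖ₊₁²)/dₖ, aₖ₊₁ = ⌊(a₀+mₖ₊₁)/dₖ₊₁⌋:
  k=1: m=43, d=71, a=1
  k=2: m=28, d=16, a=4
  k=3: m=36, d=39, a=2
  k=4: m=42, d=4, a=21
  k=5: m=42, d=39, a=2
  k=6: m=36, d=16, a=4
  k=7: m=28, d=71, a=1
  k=8: m=43, d=1, a=86
d=1 and a=2a₀=86 at k=8, so the next step gives (m, d) = (43, 71) again — its k=1 value — and the period has length 8.

[43; 1, 4, 2, 21, 2, 4, 1, 86]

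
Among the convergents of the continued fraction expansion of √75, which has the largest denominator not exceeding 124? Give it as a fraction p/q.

√75 = [8; 1, 1, 1, 16, …] (period length 4).
Convergents:
  p_0/q_0 = 8/1
  p_1/q_1 = 9/1
  p_2/q_2 = 17/2
  p_3/q_3 = 26/3
  p_4/q_4 = 433/50
  p_5/q_5 = 459/53
  p_6/q_6 = 892/103
  p_7/q_7 = 1351/156
q_6 = 103 ≤ 124 < 156 = q_7, so the answer is 892/103.

892/103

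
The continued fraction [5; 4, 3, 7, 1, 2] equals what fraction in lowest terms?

1627/311

Fold from the inside: start with 2/1.
  1 + 1/2 = 3/2
  7 + 2/3 = 23/3
  3 + 3/23 = 72/23
  4 + 23/72 = 311/72
  5 + 72/311 = 1627/311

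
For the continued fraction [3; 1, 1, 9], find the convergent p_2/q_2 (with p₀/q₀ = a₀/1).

7/2

Using pₖ = aₖpₖ₋₁ + pₖ₋₂, qₖ = aₖqₖ₋₁ + qₖ₋₂ (with p₋₁=1, p₋₂=0, q₋₁=0, q₋₂=1):
  k=0: a=3, p=3, q=1
  k=1: a=1, p=4, q=1
  k=2: a=1, p=7, q=2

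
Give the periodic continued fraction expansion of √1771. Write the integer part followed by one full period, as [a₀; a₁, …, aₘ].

a₀ = ⌊√1771⌋ = 42.
With m₀=0, d₀=1 and mₖ₊₁ = dₖaₖ − mₖ, dₖ₊₁ = (n − mₖ₊₁²)/dₖ, aₖ₊₁ = ⌊(a₀+mₖ₊₁)/dₖ₊₁⌋:
  k=1: m=42, d=7, a=12
  k=2: m=42, d=1, a=84
d=1 and a=2a₀=84 at k=2, so the next step gives (m, d) = (42, 7) again — its k=1 value — and the period has length 2.

[42; 12, 84]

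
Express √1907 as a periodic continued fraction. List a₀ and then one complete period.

[43; 1, 2, 43, 2, 1, 86]

a₀ = ⌊√1907⌋ = 43.
With m₀=0, d₀=1 and mₖ₊₁ = dₖaₖ − mₖ, dₖ₊₁ = (n − mₖ₊₁²)/dₖ, aₖ₊₁ = ⌊(a₀+mₖ₊₁)/dₖ₊₁⌋:
  k=1: m=43, d=58, a=1
  k=2: m=15, d=29, a=2
  k=3: m=43, d=2, a=43
  k=4: m=43, d=29, a=2
  k=5: m=15, d=58, a=1
  k=6: m=43, d=1, a=86
d=1 and a=2a₀=86 at k=6, so the next step gives (m, d) = (43, 58) again — its k=1 value — and the period has length 6.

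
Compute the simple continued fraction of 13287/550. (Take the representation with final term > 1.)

13287 = 24·550 + 87
550 = 6·87 + 28
87 = 3·28 + 3
28 = 9·3 + 1
3 = 3·1 + 0  (stop)
So 13287/550 = [24; 6, 3, 9, 3].

[24; 6, 3, 9, 3]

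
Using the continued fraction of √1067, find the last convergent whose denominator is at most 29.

√1067 = [32; 1, 1, 1, 64, …] (period length 4).
Convergents:
  p_0/q_0 = 32/1
  p_1/q_1 = 33/1
  p_2/q_2 = 65/2
  p_3/q_3 = 98/3
  p_4/q_4 = 6337/194
q_3 = 3 ≤ 29 < 194 = q_4, so the answer is 98/3.

98/3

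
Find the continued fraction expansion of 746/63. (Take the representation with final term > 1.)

[11; 1, 5, 3, 3]

746 = 11*63 + 53
63 = 1*53 + 10
53 = 5*10 + 3
10 = 3*3 + 1
3 = 3*1 + 0  (stop)
So 746/63 = [11; 1, 5, 3, 3].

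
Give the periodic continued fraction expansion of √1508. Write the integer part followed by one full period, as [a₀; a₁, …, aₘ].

a₀ = ⌊√1508⌋ = 38.

[38; 1, 4, 1, 76]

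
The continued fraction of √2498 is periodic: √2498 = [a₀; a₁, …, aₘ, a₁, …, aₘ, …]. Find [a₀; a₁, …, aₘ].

a₀ = ⌊√2498⌋ = 49.
With m₀=0, d₀=1 and mₖ₊₁ = dₖaₖ − mₖ, dₖ₊₁ = (n − mₖ₊₁²)/dₖ, aₖ₊₁ = ⌊(a₀+mₖ₊₁)/dₖ₊₁⌋:
  k=1: m=49, d=97, a=1
  k=2: m=48, d=2, a=48
  k=3: m=48, d=97, a=1
  k=4: m=49, d=1, a=98
d=1 and a=2a₀=98 at k=4, so the next step gives (m, d) = (49, 97) again — its k=1 value — and the period has length 4.

[49; 1, 48, 1, 98]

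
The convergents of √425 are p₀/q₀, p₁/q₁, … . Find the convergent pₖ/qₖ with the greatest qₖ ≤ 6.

√425 = [20; 1, 1, 1, 1, 1, 1, 40, …] (period length 7).
Convergents:
  p_0/q_0 = 20/1
  p_1/q_1 = 21/1
  p_2/q_2 = 41/2
  p_3/q_3 = 62/3
  p_4/q_4 = 103/5
  p_5/q_5 = 165/8
q_4 = 5 ≤ 6 < 8 = q_5, so the answer is 103/5.

103/5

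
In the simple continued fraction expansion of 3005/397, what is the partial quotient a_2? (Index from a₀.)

3005 = 7·397 + 226   →  a_0 = 7
397 = 1·226 + 171   →  a_1 = 1
226 = 1·171 + 55   →  a_2 = 1

1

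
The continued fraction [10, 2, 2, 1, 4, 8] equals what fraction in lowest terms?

2825/271

Using pₖ = aₖpₖ₋₁ + pₖ₋₂ and qₖ = aₖqₖ₋₁ + qₖ₋₂:
  k=0: a=10, p=10, q=1
  k=1: a=2, p=21, q=2
  k=2: a=2, p=52, q=5
  k=3: a=1, p=73, q=7
  k=4: a=4, p=344, q=33
  k=5: a=8, p=2825, q=271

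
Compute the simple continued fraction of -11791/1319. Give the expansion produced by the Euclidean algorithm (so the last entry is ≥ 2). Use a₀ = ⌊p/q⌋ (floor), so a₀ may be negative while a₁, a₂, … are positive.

-11791 = -9·1319 + 80
1319 = 16·80 + 39
80 = 2·39 + 2
39 = 19·2 + 1
2 = 2·1 + 0  (stop)
So -11791/1319 = [-9; 16, 2, 19, 2].

[-9; 16, 2, 19, 2]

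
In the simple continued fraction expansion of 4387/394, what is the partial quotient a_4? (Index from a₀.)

4387 = 11·394 + 53   →  a_0 = 11
394 = 7·53 + 23   →  a_1 = 7
53 = 2·23 + 7   →  a_2 = 2
23 = 3·7 + 2   →  a_3 = 3
7 = 3·2 + 1   →  a_4 = 3

3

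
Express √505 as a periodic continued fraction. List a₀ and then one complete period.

a₀ = ⌊√505⌋ = 22.
With m₀=0, d₀=1 and mₖ₊₁ = dₖaₖ − mₖ, dₖ₊₁ = (n − mₖ₊₁²)/dₖ, aₖ₊₁ = ⌊(a₀+mₖ₊₁)/dₖ₊₁⌋:
  k=1: m=22, d=21, a=2
  k=2: m=20, d=5, a=8
  k=3: m=20, d=21, a=2
  k=4: m=22, d=1, a=44
d=1 and a=2a₀=44 at k=4, so the next step gives (m, d) = (22, 21) again — its k=1 value — and the period has length 4.

[22; 2, 8, 2, 44]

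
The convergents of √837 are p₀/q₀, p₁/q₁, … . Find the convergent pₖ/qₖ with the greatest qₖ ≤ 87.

839/29

√837 = [28; 1, 13, 2, 13, 1, 56, …] (period length 6).
Convergents:
  p_0/q_0 = 28/1
  p_1/q_1 = 29/1
  p_2/q_2 = 405/14
  p_3/q_3 = 839/29
  p_4/q_4 = 11312/391
q_3 = 29 ≤ 87 < 391 = q_4, so the answer is 839/29.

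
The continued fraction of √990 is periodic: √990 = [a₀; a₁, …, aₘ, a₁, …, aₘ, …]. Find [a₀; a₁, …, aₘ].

[31; 2, 6, 2, 62]

a₀ = ⌊√990⌋ = 31.
With m₀=0, d₀=1 and mₖ₊₁ = dₖaₖ − mₖ, dₖ₊₁ = (n − mₖ₊₁²)/dₖ, aₖ₊₁ = ⌊(a₀+mₖ₊₁)/dₖ₊₁⌋:
  k=1: m=31, d=29, a=2
  k=2: m=27, d=9, a=6
  k=3: m=27, d=29, a=2
  k=4: m=31, d=1, a=62
d=1 and a=2a₀=62 at k=4, so the next step gives (m, d) = (31, 29) again — its k=1 value — and the period has length 4.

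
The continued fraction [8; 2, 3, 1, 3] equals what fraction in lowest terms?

287/34

Fold from the inside: start with 3/1.
  1 + 1/3 = 4/3
  3 + 3/4 = 15/4
  2 + 4/15 = 34/15
  8 + 15/34 = 287/34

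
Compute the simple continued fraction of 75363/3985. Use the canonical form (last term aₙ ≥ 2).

75363 = 18×3985 + 3633
3985 = 1×3633 + 352
3633 = 10×352 + 113
352 = 3×113 + 13
113 = 8×13 + 9
13 = 1×9 + 4
9 = 2×4 + 1
4 = 4×1 + 0  (stop)
So 75363/3985 = [18; 1, 10, 3, 8, 1, 2, 4].

[18; 1, 10, 3, 8, 1, 2, 4]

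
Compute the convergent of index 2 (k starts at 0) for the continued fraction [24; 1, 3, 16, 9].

Using pₖ = aₖpₖ₋₁ + pₖ₋₂, qₖ = aₖqₖ₋₁ + qₖ₋₂ (with p₋₁=1, p₋₂=0, q₋₁=0, q₋₂=1):
  k=0: a=24, p=24, q=1
  k=1: a=1, p=25, q=1
  k=2: a=3, p=99, q=4

99/4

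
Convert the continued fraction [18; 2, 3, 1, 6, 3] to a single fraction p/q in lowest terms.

Fold from the inside: start with 3/1.
  6 + 1/3 = 19/3
  1 + 3/19 = 22/19
  3 + 19/22 = 85/22
  2 + 22/85 = 192/85
  18 + 85/192 = 3541/192

3541/192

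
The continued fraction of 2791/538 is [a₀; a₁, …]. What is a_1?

2791 = 5·538 + 101   →  a_0 = 5
538 = 5·101 + 33   →  a_1 = 5

5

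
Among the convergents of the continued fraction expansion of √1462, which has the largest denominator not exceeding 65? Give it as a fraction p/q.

650/17

√1462 = [38; 4, 4, 4, 76, …] (period length 4).
Convergents:
  p_0/q_0 = 38/1
  p_1/q_1 = 153/4
  p_2/q_2 = 650/17
  p_3/q_3 = 2753/72
q_2 = 17 ≤ 65 < 72 = q_3, so the answer is 650/17.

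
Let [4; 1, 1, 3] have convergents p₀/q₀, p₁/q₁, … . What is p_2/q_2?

9/2

Using pₖ = aₖpₖ₋₁ + pₖ₋₂, qₖ = aₖqₖ₋₁ + qₖ₋₂ (with p₋₁=1, p₋₂=0, q₋₁=0, q₋₂=1):
  k=0: a=4, p=4, q=1
  k=1: a=1, p=5, q=1
  k=2: a=1, p=9, q=2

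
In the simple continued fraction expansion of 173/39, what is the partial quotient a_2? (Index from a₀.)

173 = 4·39 + 17   →  a_0 = 4
39 = 2·17 + 5   →  a_1 = 2
17 = 3·5 + 2   →  a_2 = 3

3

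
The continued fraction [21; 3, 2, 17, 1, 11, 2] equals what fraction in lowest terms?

Fold from the inside: start with 2/1.
  11 + 1/2 = 23/2
  1 + 2/23 = 25/23
  17 + 23/25 = 448/25
  2 + 25/448 = 921/448
  3 + 448/921 = 3211/921
  21 + 921/3211 = 68352/3211

68352/3211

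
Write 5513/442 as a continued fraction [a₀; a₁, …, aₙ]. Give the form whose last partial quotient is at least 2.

[12; 2, 8, 1, 2, 2, 3]

5513 = 12·442 + 209
442 = 2·209 + 24
209 = 8·24 + 17
24 = 1·17 + 7
17 = 2·7 + 3
7 = 2·3 + 1
3 = 3·1 + 0  (stop)
So 5513/442 = [12; 2, 8, 1, 2, 2, 3].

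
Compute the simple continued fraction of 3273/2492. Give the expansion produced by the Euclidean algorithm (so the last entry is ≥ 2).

3273 = 1×2492 + 781
2492 = 3×781 + 149
781 = 5×149 + 36
149 = 4×36 + 5
36 = 7×5 + 1
5 = 5×1 + 0  (stop)
So 3273/2492 = [1; 3, 5, 4, 7, 5].

[1; 3, 5, 4, 7, 5]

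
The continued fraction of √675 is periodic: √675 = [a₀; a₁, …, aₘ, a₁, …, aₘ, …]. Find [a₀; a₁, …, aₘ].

[25; 1, 50]

a₀ = ⌊√675⌋ = 25.
With m₀=0, d₀=1 and mₖ₊₁ = dₖaₖ − mₖ, dₖ₊₁ = (n − mₖ₊₁²)/dₖ, aₖ₊₁ = ⌊(a₀+mₖ₊₁)/dₖ₊₁⌋:
  k=1: m=25, d=50, a=1
  k=2: m=25, d=1, a=50
d=1 and a=2a₀=50 at k=2, so the next step gives (m, d) = (25, 50) again — its k=1 value — and the period has length 2.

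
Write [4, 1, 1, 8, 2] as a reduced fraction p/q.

163/36

Fold from the inside: start with 2/1.
  8 + 1/2 = 17/2
  1 + 2/17 = 19/17
  1 + 17/19 = 36/19
  4 + 19/36 = 163/36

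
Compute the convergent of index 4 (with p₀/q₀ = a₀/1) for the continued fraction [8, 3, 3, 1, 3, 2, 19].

407/49

Using pₖ = aₖpₖ₋₁ + pₖ₋₂, qₖ = aₖqₖ₋₁ + qₖ₋₂ (with p₋₁=1, p₋₂=0, q₋₁=0, q₋₂=1):
  k=0: a=8, p=8, q=1
  k=1: a=3, p=25, q=3
  k=2: a=3, p=83, q=10
  k=3: a=1, p=108, q=13
  k=4: a=3, p=407, q=49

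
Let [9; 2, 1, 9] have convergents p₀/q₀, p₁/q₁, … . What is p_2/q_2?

28/3

Using pₖ = aₖpₖ₋₁ + pₖ₋₂, qₖ = aₖqₖ₋₁ + qₖ₋₂ (with p₋₁=1, p₋₂=0, q₋₁=0, q₋₂=1):
  k=0: a=9, p=9, q=1
  k=1: a=2, p=19, q=2
  k=2: a=1, p=28, q=3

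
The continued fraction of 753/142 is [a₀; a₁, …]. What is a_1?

753 = 5·142 + 43   →  a_0 = 5
142 = 3·43 + 13   →  a_1 = 3

3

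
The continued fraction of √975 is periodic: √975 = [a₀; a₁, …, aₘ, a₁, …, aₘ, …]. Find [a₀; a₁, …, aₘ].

a₀ = ⌊√975⌋ = 31.
With m₀=0, d₀=1 and mₖ₊₁ = dₖaₖ − mₖ, dₖ₊₁ = (n − mₖ₊₁²)/dₖ, aₖ₊₁ = ⌊(a₀+mₖ₊₁)/dₖ₊₁⌋:
  k=1: m=31, d=14, a=4
  k=2: m=25, d=25, a=2
  k=3: m=25, d=14, a=4
  k=4: m=31, d=1, a=62
d=1 and a=2a₀=62 at k=4, so the next step gives (m, d) = (31, 14) again — its k=1 value — and the period has length 4.

[31; 4, 2, 4, 62]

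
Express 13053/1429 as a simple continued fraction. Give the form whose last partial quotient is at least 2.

[9; 7, 2, 3, 1, 6, 3]

13053 = 9*1429 + 192
1429 = 7*192 + 85
192 = 2*85 + 22
85 = 3*22 + 19
22 = 1*19 + 3
19 = 6*3 + 1
3 = 3*1 + 0  (stop)
So 13053/1429 = [9; 7, 2, 3, 1, 6, 3].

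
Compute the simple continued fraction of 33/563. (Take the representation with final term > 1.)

33 = 0·563 + 33
563 = 17·33 + 2
33 = 16·2 + 1
2 = 2·1 + 0  (stop)
So 33/563 = [0; 17, 16, 2].

[0; 17, 16, 2]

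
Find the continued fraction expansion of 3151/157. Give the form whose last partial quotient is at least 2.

3151 = 20*157 + 11
157 = 14*11 + 3
11 = 3*3 + 2
3 = 1*2 + 1
2 = 2*1 + 0  (stop)
So 3151/157 = [20; 14, 3, 1, 2].

[20; 14, 3, 1, 2]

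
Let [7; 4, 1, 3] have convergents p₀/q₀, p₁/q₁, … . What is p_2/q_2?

36/5

Using pₖ = aₖpₖ₋₁ + pₖ₋₂, qₖ = aₖqₖ₋₁ + qₖ₋₂ (with p₋₁=1, p₋₂=0, q₋₁=0, q₋₂=1):
  k=0: a=7, p=7, q=1
  k=1: a=4, p=29, q=4
  k=2: a=1, p=36, q=5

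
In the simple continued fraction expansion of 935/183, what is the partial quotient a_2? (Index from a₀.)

935 = 5·183 + 20   →  a_0 = 5
183 = 9·20 + 3   →  a_1 = 9
20 = 6·3 + 2   →  a_2 = 6

6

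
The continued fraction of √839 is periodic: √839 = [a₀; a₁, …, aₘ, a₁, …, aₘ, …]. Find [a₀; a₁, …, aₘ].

[28; 1, 27, 1, 56]

a₀ = ⌊√839⌋ = 28.
With m₀=0, d₀=1 and mₖ₊₁ = dₖaₖ − mₖ, dₖ₊₁ = (n − mₖ₊₁²)/dₖ, aₖ₊₁ = ⌊(a₀+mₖ₊₁)/dₖ₊₁⌋:
  k=1: m=28, d=55, a=1
  k=2: m=27, d=2, a=27
  k=3: m=27, d=55, a=1
  k=4: m=28, d=1, a=56
d=1 and a=2a₀=56 at k=4, so the next step gives (m, d) = (28, 55) again — its k=1 value — and the period has length 4.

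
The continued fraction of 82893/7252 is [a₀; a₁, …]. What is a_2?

3

82893 = 11·7252 + 3121   →  a_0 = 11
7252 = 2·3121 + 1010   →  a_1 = 2
3121 = 3·1010 + 91   →  a_2 = 3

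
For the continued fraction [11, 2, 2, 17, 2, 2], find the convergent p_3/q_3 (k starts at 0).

Using pₖ = aₖpₖ₋₁ + pₖ₋₂, qₖ = aₖqₖ₋₁ + qₖ₋₂ (with p₋₁=1, p₋₂=0, q₋₁=0, q₋₂=1):
  k=0: a=11, p=11, q=1
  k=1: a=2, p=23, q=2
  k=2: a=2, p=57, q=5
  k=3: a=17, p=992, q=87

992/87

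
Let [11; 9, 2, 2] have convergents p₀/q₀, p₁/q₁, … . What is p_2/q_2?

Using pₖ = aₖpₖ₋₁ + pₖ₋₂, qₖ = aₖqₖ₋₁ + qₖ₋₂ (with p₋₁=1, p₋₂=0, q₋₁=0, q₋₂=1):
  k=0: a=11, p=11, q=1
  k=1: a=9, p=100, q=9
  k=2: a=2, p=211, q=19

211/19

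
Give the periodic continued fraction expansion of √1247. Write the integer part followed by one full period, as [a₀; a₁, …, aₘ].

[35; 3, 5, 9, 1, 9, 5, 3, 70]

a₀ = ⌊√1247⌋ = 35.
With m₀=0, d₀=1 and mₖ₊₁ = dₖaₖ − mₖ, dₖ₊₁ = (n − mₖ₊₁²)/dₖ, aₖ₊₁ = ⌊(a₀+mₖ₊₁)/dₖ₊₁⌋:
  k=1: m=35, d=22, a=3
  k=2: m=31, d=13, a=5
  k=3: m=34, d=7, a=9
  k=4: m=29, d=58, a=1
  k=5: m=29, d=7, a=9
  k=6: m=34, d=13, a=5
  k=7: m=31, d=22, a=3
  k=8: m=35, d=1, a=70
d=1 and a=2a₀=70 at k=8, so the next step gives (m, d) = (35, 22) again — its k=1 value — and the period has length 8.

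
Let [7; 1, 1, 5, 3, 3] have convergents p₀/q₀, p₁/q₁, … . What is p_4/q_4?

Using pₖ = aₖpₖ₋₁ + pₖ₋₂, qₖ = aₖqₖ₋₁ + qₖ₋₂ (with p₋₁=1, p₋₂=0, q₋₁=0, q₋₂=1):
  k=0: a=7, p=7, q=1
  k=1: a=1, p=8, q=1
  k=2: a=1, p=15, q=2
  k=3: a=5, p=83, q=11
  k=4: a=3, p=264, q=35

264/35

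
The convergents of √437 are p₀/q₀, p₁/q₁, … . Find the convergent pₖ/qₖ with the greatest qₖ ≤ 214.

4160/199

√437 = [20; 1, 9, 2, 9, 1, 40, …] (period length 6).
Convergents:
  p_0/q_0 = 20/1
  p_1/q_1 = 21/1
  p_2/q_2 = 209/10
  p_3/q_3 = 439/21
  p_4/q_4 = 4160/199
  p_5/q_5 = 4599/220
q_4 = 199 ≤ 214 < 220 = q_5, so the answer is 4160/199.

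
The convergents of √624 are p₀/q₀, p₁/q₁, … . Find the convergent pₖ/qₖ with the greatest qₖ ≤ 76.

1249/50

√624 = [24; 1, 48, …] (period length 2).
Convergents:
  p_0/q_0 = 24/1
  p_1/q_1 = 25/1
  p_2/q_2 = 1224/49
  p_3/q_3 = 1249/50
  p_4/q_4 = 61176/2449
q_3 = 50 ≤ 76 < 2449 = q_4, so the answer is 1249/50.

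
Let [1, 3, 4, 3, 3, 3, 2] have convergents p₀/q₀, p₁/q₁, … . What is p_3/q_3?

Using pₖ = aₖpₖ₋₁ + pₖ₋₂, qₖ = aₖqₖ₋₁ + qₖ₋₂ (with p₋₁=1, p₋₂=0, q₋₁=0, q₋₂=1):
  k=0: a=1, p=1, q=1
  k=1: a=3, p=4, q=3
  k=2: a=4, p=17, q=13
  k=3: a=3, p=55, q=42

55/42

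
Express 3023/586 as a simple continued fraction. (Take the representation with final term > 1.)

3023 = 5*586 + 93
586 = 6*93 + 28
93 = 3*28 + 9
28 = 3*9 + 1
9 = 9*1 + 0  (stop)
So 3023/586 = [5; 6, 3, 3, 9].

[5; 6, 3, 3, 9]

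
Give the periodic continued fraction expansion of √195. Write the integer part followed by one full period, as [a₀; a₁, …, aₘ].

[13; 1, 26]

a₀ = ⌊√195⌋ = 13.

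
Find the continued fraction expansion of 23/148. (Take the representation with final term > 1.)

23 = 0*148 + 23
148 = 6*23 + 10
23 = 2*10 + 3
10 = 3*3 + 1
3 = 3*1 + 0  (stop)
So 23/148 = [0; 6, 2, 3, 3].

[0; 6, 2, 3, 3]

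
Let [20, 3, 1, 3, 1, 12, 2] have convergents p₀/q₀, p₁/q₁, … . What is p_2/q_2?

Using pₖ = aₖpₖ₋₁ + pₖ₋₂, qₖ = aₖqₖ₋₁ + qₖ₋₂ (with p₋₁=1, p₋₂=0, q₋₁=0, q₋₂=1):
  k=0: a=20, p=20, q=1
  k=1: a=3, p=61, q=3
  k=2: a=1, p=81, q=4

81/4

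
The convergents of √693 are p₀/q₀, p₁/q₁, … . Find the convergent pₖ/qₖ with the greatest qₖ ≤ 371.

√693 = [26; 3, 12, 1, 4, 1, 12, 3, 52, …] (period length 8).
Convergents:
  p_0/q_0 = 26/1
  p_1/q_1 = 79/3
  p_2/q_2 = 974/37
  p_3/q_3 = 1053/40
  p_4/q_4 = 5186/197
  p_5/q_5 = 6239/237
  p_6/q_6 = 80054/3041
q_5 = 237 ≤ 371 < 3041 = q_6, so the answer is 6239/237.

6239/237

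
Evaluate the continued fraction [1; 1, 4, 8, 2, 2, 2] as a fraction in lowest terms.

Using pₖ = aₖpₖ₋₁ + pₖ₋₂ and qₖ = aₖqₖ₋₁ + qₖ₋₂:
  k=0: a=1, p=1, q=1
  k=1: a=1, p=2, q=1
  k=2: a=4, p=9, q=5
  k=3: a=8, p=74, q=41
  k=4: a=2, p=157, q=87
  k=5: a=2, p=388, q=215
  k=6: a=2, p=933, q=517

933/517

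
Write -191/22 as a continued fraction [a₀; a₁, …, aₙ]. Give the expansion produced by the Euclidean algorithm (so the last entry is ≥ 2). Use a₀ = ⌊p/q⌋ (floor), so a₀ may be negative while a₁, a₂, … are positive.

-191 = -9*22 + 7
22 = 3*7 + 1
7 = 7*1 + 0  (stop)
So -191/22 = [-9; 3, 7].

[-9; 3, 7]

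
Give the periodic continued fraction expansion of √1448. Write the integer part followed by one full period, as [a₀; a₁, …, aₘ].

a₀ = ⌊√1448⌋ = 38.
With m₀=0, d₀=1 and mₖ₊₁ = dₖaₖ − mₖ, dₖ₊₁ = (n − mₖ₊₁²)/dₖ, aₖ₊₁ = ⌊(a₀+mₖ₊₁)/dₖ₊₁⌋:
  k=1: m=38, d=4, a=19
  k=2: m=38, d=1, a=76
d=1 and a=2a₀=76 at k=2, so the next step gives (m, d) = (38, 4) again — its k=1 value — and the period has length 2.

[38; 19, 76]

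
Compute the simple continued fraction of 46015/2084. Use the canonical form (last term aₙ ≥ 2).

[22; 12, 2, 11, 2, 3]

46015 = 22·2084 + 167
2084 = 12·167 + 80
167 = 2·80 + 7
80 = 11·7 + 3
7 = 2·3 + 1
3 = 3·1 + 0  (stop)
So 46015/2084 = [22; 12, 2, 11, 2, 3].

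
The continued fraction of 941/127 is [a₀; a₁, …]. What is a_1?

941 = 7·127 + 52   →  a_0 = 7
127 = 2·52 + 23   →  a_1 = 2

2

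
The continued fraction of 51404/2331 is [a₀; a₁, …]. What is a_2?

9

51404 = 22·2331 + 122   →  a_0 = 22
2331 = 19·122 + 13   →  a_1 = 19
122 = 9·13 + 5   →  a_2 = 9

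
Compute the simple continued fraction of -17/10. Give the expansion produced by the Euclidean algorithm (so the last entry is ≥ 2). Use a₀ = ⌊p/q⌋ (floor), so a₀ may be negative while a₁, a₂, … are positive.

[-2; 3, 3]

-17 = -2*10 + 3
10 = 3*3 + 1
3 = 3*1 + 0  (stop)
So -17/10 = [-2; 3, 3].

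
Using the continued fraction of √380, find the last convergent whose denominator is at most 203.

√380 = [19; 2, 38, …] (period length 2).
Convergents:
  p_0/q_0 = 19/1
  p_1/q_1 = 39/2
  p_2/q_2 = 1501/77
  p_3/q_3 = 3041/156
  p_4/q_4 = 117059/6005
q_3 = 156 ≤ 203 < 6005 = q_4, so the answer is 3041/156.

3041/156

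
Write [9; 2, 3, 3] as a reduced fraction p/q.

Using pₖ = aₖpₖ₋₁ + pₖ₋₂ and qₖ = aₖqₖ₋₁ + qₖ₋₂:
  k=0: a=9, p=9, q=1
  k=1: a=2, p=19, q=2
  k=2: a=3, p=66, q=7
  k=3: a=3, p=217, q=23

217/23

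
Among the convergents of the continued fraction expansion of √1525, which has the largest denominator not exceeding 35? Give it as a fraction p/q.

√1525 = [39; 19, 1, 1, 19, 78, …] (period length 5).
Convergents:
  p_0/q_0 = 39/1
  p_1/q_1 = 742/19
  p_2/q_2 = 781/20
  p_3/q_3 = 1523/39
q_2 = 20 ≤ 35 < 39 = q_3, so the answer is 781/20.

781/20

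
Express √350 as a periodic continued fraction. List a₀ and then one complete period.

[18; 1, 2, 2, 2, 1, 36]

a₀ = ⌊√350⌋ = 18.
With m₀=0, d₀=1 and mₖ₊₁ = dₖaₖ − mₖ, dₖ₊₁ = (n − mₖ₊₁²)/dₖ, aₖ₊₁ = ⌊(a₀+mₖ₊₁)/dₖ₊₁⌋:
  k=1: m=18, d=26, a=1
  k=2: m=8, d=11, a=2
  k=3: m=14, d=14, a=2
  k=4: m=14, d=11, a=2
  k=5: m=8, d=26, a=1
  k=6: m=18, d=1, a=36
d=1 and a=2a₀=36 at k=6, so the next step gives (m, d) = (18, 26) again — its k=1 value — and the period has length 6.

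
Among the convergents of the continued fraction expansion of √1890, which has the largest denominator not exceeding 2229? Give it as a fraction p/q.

46213/1063

√1890 = [43; 2, 9, 6, 9, 2, 86, …] (period length 6).
Convergents:
  p_0/q_0 = 43/1
  p_1/q_1 = 87/2
  p_2/q_2 = 826/19
  p_3/q_3 = 5043/116
  p_4/q_4 = 46213/1063
  p_5/q_5 = 97469/2242
q_4 = 1063 ≤ 2229 < 2242 = q_5, so the answer is 46213/1063.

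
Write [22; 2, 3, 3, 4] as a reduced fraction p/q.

Fold from the inside: start with 4/1.
  3 + 1/4 = 13/4
  3 + 4/13 = 43/13
  2 + 13/43 = 99/43
  22 + 43/99 = 2221/99

2221/99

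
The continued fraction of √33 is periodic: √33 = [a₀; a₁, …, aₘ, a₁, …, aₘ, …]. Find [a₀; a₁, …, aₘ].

a₀ = ⌊√33⌋ = 5.
With m₀=0, d₀=1 and mₖ₊₁ = dₖaₖ − mₖ, dₖ₊₁ = (n − mₖ₊₁²)/dₖ, aₖ₊₁ = ⌊(a₀+mₖ₊₁)/dₖ₊₁⌋:
  k=1: m=5, d=8, a=1
  k=2: m=3, d=3, a=2
  k=3: m=3, d=8, a=1
  k=4: m=5, d=1, a=10
d=1 and a=2a₀=10 at k=4, so the next step gives (m, d) = (5, 8) again — its k=1 value — and the period has length 4.

[5; 1, 2, 1, 10]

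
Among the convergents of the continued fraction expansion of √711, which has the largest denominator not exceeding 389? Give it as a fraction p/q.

8506/319

√711 = [26; 1, 1, 1, 52, …] (period length 4).
Convergents:
  p_0/q_0 = 26/1
  p_1/q_1 = 27/1
  p_2/q_2 = 53/2
  p_3/q_3 = 80/3
  p_4/q_4 = 4213/158
  p_5/q_5 = 4293/161
  p_6/q_6 = 8506/319
  p_7/q_7 = 12799/480
q_6 = 319 ≤ 389 < 480 = q_7, so the answer is 8506/319.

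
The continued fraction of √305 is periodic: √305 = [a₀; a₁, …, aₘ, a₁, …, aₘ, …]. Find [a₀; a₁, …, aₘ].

[17; 2, 6, 2, 34]

a₀ = ⌊√305⌋ = 17.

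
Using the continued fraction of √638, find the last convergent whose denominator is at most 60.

√638 = [25; 3, 1, 6, 2, 6, 1, 3, 50, …] (period length 8).
Convergents:
  p_0/q_0 = 25/1
  p_1/q_1 = 76/3
  p_2/q_2 = 101/4
  p_3/q_3 = 682/27
  p_4/q_4 = 1465/58
  p_5/q_5 = 9472/375
q_4 = 58 ≤ 60 < 375 = q_5, so the answer is 1465/58.

1465/58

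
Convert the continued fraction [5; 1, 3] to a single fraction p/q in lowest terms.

23/4

Using pₖ = aₖpₖ₋₁ + pₖ₋₂ and qₖ = aₖqₖ₋₁ + qₖ₋₂:
  k=0: a=5, p=5, q=1
  k=1: a=1, p=6, q=1
  k=2: a=3, p=23, q=4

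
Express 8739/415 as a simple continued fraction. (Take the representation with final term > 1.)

8739 = 21*415 + 24
415 = 17*24 + 7
24 = 3*7 + 3
7 = 2*3 + 1
3 = 3*1 + 0  (stop)
So 8739/415 = [21; 17, 3, 2, 3].

[21; 17, 3, 2, 3]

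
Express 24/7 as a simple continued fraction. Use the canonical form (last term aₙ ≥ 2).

24 = 3×7 + 3
7 = 2×3 + 1
3 = 3×1 + 0  (stop)
So 24/7 = [3; 2, 3].

[3; 2, 3]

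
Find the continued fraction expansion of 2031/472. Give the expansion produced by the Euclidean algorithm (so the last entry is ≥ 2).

[4; 3, 3, 3, 14]

2031 = 4×472 + 143
472 = 3×143 + 43
143 = 3×43 + 14
43 = 3×14 + 1
14 = 14×1 + 0  (stop)
So 2031/472 = [4; 3, 3, 3, 14].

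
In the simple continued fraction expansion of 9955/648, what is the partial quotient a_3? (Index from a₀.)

9955 = 15·648 + 235   →  a_0 = 15
648 = 2·235 + 178   →  a_1 = 2
235 = 1·178 + 57   →  a_2 = 1
178 = 3·57 + 7   →  a_3 = 3

3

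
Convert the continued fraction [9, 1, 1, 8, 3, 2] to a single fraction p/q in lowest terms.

Fold from the inside: start with 2/1.
  3 + 1/2 = 7/2
  8 + 2/7 = 58/7
  1 + 7/58 = 65/58
  1 + 58/65 = 123/65
  9 + 65/123 = 1172/123

1172/123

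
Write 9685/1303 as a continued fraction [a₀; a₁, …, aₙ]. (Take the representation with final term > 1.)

[7; 2, 3, 4, 2, 19]

9685 = 7×1303 + 564
1303 = 2×564 + 175
564 = 3×175 + 39
175 = 4×39 + 19
39 = 2×19 + 1
19 = 19×1 + 0  (stop)
So 9685/1303 = [7; 2, 3, 4, 2, 19].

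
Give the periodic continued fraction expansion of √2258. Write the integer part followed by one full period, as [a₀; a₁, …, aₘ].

[47; 1, 1, 13, 13, 1, 1, 94]

a₀ = ⌊√2258⌋ = 47.
With m₀=0, d₀=1 and mₖ₊₁ = dₖaₖ − mₖ, dₖ₊₁ = (n − mₖ₊₁²)/dₖ, aₖ₊₁ = ⌊(a₀+mₖ₊₁)/dₖ₊₁⌋:
  k=1: m=47, d=49, a=1
  k=2: m=2, d=46, a=1
  k=3: m=44, d=7, a=13
  k=4: m=47, d=7, a=13
  k=5: m=44, d=46, a=1
  k=6: m=2, d=49, a=1
  k=7: m=47, d=1, a=94
d=1 and a=2a₀=94 at k=7, so the next step gives (m, d) = (47, 49) again — its k=1 value — and the period has length 7.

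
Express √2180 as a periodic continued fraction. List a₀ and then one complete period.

[46; 1, 2, 4, 2, 1, 92]

a₀ = ⌊√2180⌋ = 46.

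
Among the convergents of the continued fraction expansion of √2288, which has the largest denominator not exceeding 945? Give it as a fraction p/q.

27504/575

√2288 = [47; 1, 4, 1, 94, …] (period length 4).
Convergents:
  p_0/q_0 = 47/1
  p_1/q_1 = 48/1
  p_2/q_2 = 239/5
  p_3/q_3 = 287/6
  p_4/q_4 = 27217/569
  p_5/q_5 = 27504/575
  p_6/q_6 = 137233/2869
q_5 = 575 ≤ 945 < 2869 = q_6, so the answer is 27504/575.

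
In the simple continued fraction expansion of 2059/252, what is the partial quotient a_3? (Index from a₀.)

6

2059 = 8·252 + 43   →  a_0 = 8
252 = 5·43 + 37   →  a_1 = 5
43 = 1·37 + 6   →  a_2 = 1
37 = 6·6 + 1   →  a_3 = 6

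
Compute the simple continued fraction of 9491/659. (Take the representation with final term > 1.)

9491 = 14×659 + 265
659 = 2×265 + 129
265 = 2×129 + 7
129 = 18×7 + 3
7 = 2×3 + 1
3 = 3×1 + 0  (stop)
So 9491/659 = [14; 2, 2, 18, 2, 3].

[14; 2, 2, 18, 2, 3]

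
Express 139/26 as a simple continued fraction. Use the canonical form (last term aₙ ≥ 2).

139 = 5×26 + 9
26 = 2×9 + 8
9 = 1×8 + 1
8 = 8×1 + 0  (stop)
So 139/26 = [5; 2, 1, 8].

[5; 2, 1, 8]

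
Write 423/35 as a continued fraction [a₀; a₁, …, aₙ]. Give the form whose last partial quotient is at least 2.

423 = 12×35 + 3
35 = 11×3 + 2
3 = 1×2 + 1
2 = 2×1 + 0  (stop)
So 423/35 = [12; 11, 1, 2].

[12; 11, 1, 2]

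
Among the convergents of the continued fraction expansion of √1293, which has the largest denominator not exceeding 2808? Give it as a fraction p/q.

√1293 = [35; 1, 22, 1, 70, …] (period length 4).
Convergents:
  p_0/q_0 = 35/1
  p_1/q_1 = 36/1
  p_2/q_2 = 827/23
  p_3/q_3 = 863/24
  p_4/q_4 = 61237/1703
  p_5/q_5 = 62100/1727
  p_6/q_6 = 1427437/39697
q_5 = 1727 ≤ 2808 < 39697 = q_6, so the answer is 62100/1727.

62100/1727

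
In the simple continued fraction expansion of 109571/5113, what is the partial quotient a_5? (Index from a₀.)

1

109571 = 21·5113 + 2198   →  a_0 = 21
5113 = 2·2198 + 717   →  a_1 = 2
2198 = 3·717 + 47   →  a_2 = 3
717 = 15·47 + 12   →  a_3 = 15
47 = 3·12 + 11   →  a_4 = 3
12 = 1·11 + 1   →  a_5 = 1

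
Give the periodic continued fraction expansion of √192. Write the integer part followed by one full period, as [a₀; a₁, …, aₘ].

[13; 1, 5, 1, 26]

a₀ = ⌊√192⌋ = 13.
With m₀=0, d₀=1 and mₖ₊₁ = dₖaₖ − mₖ, dₖ₊₁ = (n − mₖ₊₁²)/dₖ, aₖ₊₁ = ⌊(a₀+mₖ₊₁)/dₖ₊₁⌋:
  k=1: m=13, d=23, a=1
  k=2: m=10, d=4, a=5
  k=3: m=10, d=23, a=1
  k=4: m=13, d=1, a=26
d=1 and a=2a₀=26 at k=4, so the next step gives (m, d) = (13, 23) again — its k=1 value — and the period has length 4.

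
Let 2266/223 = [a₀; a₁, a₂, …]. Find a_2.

2266 = 10·223 + 36   →  a_0 = 10
223 = 6·36 + 7   →  a_1 = 6
36 = 5·7 + 1   →  a_2 = 5

5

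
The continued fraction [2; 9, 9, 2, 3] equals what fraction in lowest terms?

Using pₖ = aₖpₖ₋₁ + pₖ₋₂ and qₖ = aₖqₖ₋₁ + qₖ₋₂:
  k=0: a=2, p=2, q=1
  k=1: a=9, p=19, q=9
  k=2: a=9, p=173, q=82
  k=3: a=2, p=365, q=173
  k=4: a=3, p=1268, q=601

1268/601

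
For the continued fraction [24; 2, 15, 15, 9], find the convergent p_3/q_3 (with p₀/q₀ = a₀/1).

Using pₖ = aₖpₖ₋₁ + pₖ₋₂, qₖ = aₖqₖ₋₁ + qₖ₋₂ (with p₋₁=1, p₋₂=0, q₋₁=0, q₋₂=1):
  k=0: a=24, p=24, q=1
  k=1: a=2, p=49, q=2
  k=2: a=15, p=759, q=31
  k=3: a=15, p=11434, q=467

11434/467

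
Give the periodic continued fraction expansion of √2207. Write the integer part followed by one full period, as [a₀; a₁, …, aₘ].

[46; 1, 45, 1, 92]

a₀ = ⌊√2207⌋ = 46.
With m₀=0, d₀=1 and mₖ₊₁ = dₖaₖ − mₖ, dₖ₊₁ = (n − mₖ₊₁²)/dₖ, aₖ₊₁ = ⌊(a₀+mₖ₊₁)/dₖ₊₁⌋:
  k=1: m=46, d=91, a=1
  k=2: m=45, d=2, a=45
  k=3: m=45, d=91, a=1
  k=4: m=46, d=1, a=92
d=1 and a=2a₀=92 at k=4, so the next step gives (m, d) = (46, 91) again — its k=1 value — and the period has length 4.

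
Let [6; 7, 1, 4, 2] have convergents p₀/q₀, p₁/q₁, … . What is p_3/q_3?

Using pₖ = aₖpₖ₋₁ + pₖ₋₂, qₖ = aₖqₖ₋₁ + qₖ₋₂ (with p₋₁=1, p₋₂=0, q₋₁=0, q₋₂=1):
  k=0: a=6, p=6, q=1
  k=1: a=7, p=43, q=7
  k=2: a=1, p=49, q=8
  k=3: a=4, p=239, q=39

239/39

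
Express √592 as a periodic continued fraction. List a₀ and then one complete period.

[24; 3, 48]

a₀ = ⌊√592⌋ = 24.
With m₀=0, d₀=1 and mₖ₊₁ = dₖaₖ − mₖ, dₖ₊₁ = (n − mₖ₊₁²)/dₖ, aₖ₊₁ = ⌊(a₀+mₖ₊₁)/dₖ₊₁⌋:
  k=1: m=24, d=16, a=3
  k=2: m=24, d=1, a=48
d=1 and a=2a₀=48 at k=2, so the next step gives (m, d) = (24, 16) again — its k=1 value — and the period has length 2.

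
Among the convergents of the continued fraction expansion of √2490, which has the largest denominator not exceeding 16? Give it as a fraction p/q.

499/10

√2490 = [49; 1, 8, 1, 98, …] (period length 4).
Convergents:
  p_0/q_0 = 49/1
  p_1/q_1 = 50/1
  p_2/q_2 = 449/9
  p_3/q_3 = 499/10
  p_4/q_4 = 49351/989
q_3 = 10 ≤ 16 < 989 = q_4, so the answer is 499/10.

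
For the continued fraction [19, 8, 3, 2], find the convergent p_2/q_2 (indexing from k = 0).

478/25

Using pₖ = aₖpₖ₋₁ + pₖ₋₂, qₖ = aₖqₖ₋₁ + qₖ₋₂ (with p₋₁=1, p₋₂=0, q₋₁=0, q₋₂=1):
  k=0: a=19, p=19, q=1
  k=1: a=8, p=153, q=8
  k=2: a=3, p=478, q=25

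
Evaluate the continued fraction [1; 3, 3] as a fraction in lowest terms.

13/10

Fold from the inside: start with 3/1.
  3 + 1/3 = 10/3
  1 + 3/10 = 13/10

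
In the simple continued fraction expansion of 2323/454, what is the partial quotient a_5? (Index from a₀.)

3

2323 = 5·454 + 53   →  a_0 = 5
454 = 8·53 + 30   →  a_1 = 8
53 = 1·30 + 23   →  a_2 = 1
30 = 1·23 + 7   →  a_3 = 1
23 = 3·7 + 2   →  a_4 = 3
7 = 3·2 + 1   →  a_5 = 3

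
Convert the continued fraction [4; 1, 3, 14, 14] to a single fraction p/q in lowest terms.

3813/802

Using pₖ = aₖpₖ₋₁ + pₖ₋₂ and qₖ = aₖqₖ₋₁ + qₖ₋₂:
  k=0: a=4, p=4, q=1
  k=1: a=1, p=5, q=1
  k=2: a=3, p=19, q=4
  k=3: a=14, p=271, q=57
  k=4: a=14, p=3813, q=802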